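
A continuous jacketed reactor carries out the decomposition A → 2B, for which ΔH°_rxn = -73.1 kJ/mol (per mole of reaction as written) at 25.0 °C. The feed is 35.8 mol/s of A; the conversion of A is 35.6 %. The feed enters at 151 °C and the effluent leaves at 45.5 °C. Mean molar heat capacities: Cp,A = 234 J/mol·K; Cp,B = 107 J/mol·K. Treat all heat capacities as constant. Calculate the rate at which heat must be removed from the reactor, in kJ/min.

Q_out = 109000 kJ/min

Extent of reaction ξ = 0.356 × 35.8 = 12.745 mol/s
Reaction term: ξ·ΔH°_rxn = 12.745 × -73.1 = -931.64 kJ/s
Sensible, feed 151→25 °C: -1055.5 kJ/s
Outlet flows (mol/s): A 23.055, B 25.49
Sensible, products 25→45.5 °C: 166.51 kJ/s
Q = ΔH = -1820.7 kJ/s = -1820.7 kW
Heat removed = 109240 kJ/min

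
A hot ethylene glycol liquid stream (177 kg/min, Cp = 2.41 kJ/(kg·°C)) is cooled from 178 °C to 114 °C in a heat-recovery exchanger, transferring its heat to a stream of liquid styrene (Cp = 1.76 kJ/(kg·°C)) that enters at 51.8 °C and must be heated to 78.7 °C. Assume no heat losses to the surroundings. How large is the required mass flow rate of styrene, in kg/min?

Heat released by hot stream: Q = 177 × 2.41 × (178 − 114) = 27300 kJ/min
Energy balance on cold side (adiabatic exchanger): Q = ṁ_c·Cp_c·(T_c,out − T_c,in)
ṁ_c = 27300 / [1.76 × (78.7 − 51.8)] = 576.64 kg/min

ṁ_c = 577 kg/min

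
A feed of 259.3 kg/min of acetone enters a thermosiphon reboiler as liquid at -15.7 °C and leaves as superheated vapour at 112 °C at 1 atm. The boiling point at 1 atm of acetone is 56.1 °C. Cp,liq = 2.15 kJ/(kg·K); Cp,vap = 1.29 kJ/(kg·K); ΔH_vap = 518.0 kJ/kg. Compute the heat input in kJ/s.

liquid -15.7→56.1 °C: 154.37 kJ/kg
vaporisation at 56.1 °C: 518 kJ/kg
vapour 56.1→112 °C: 72.111 kJ/kg
Δh = 154.37 + 518 + 72.111 = 744.48 kJ/kg
Q = ṁ·Δh = 259.3 kg/min × 744.48 kJ/kg = 193040 kJ/min
|Q| = 3217.4 kW

Q = 3220 kJ/s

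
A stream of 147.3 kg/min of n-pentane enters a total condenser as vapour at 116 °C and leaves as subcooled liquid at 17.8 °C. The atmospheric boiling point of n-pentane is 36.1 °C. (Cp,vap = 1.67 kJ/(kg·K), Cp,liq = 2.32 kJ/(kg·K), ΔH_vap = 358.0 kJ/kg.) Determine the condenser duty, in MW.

vapour 116→36.1 °C: -133.43 kJ/kg
condensation at 36.1 °C: -358 kJ/kg
liquid 36.1→17.8 °C: -42.456 kJ/kg
Δh = -133.43 + -358 + -42.456 = -533.89 kJ/kg
Q = ṁ·Δh = 147.3 kg/min × -533.89 kJ/kg = -78642 kJ/min
|Q| = 1310.7 kW = 1.3107 MW

Q_c = 1.31 MW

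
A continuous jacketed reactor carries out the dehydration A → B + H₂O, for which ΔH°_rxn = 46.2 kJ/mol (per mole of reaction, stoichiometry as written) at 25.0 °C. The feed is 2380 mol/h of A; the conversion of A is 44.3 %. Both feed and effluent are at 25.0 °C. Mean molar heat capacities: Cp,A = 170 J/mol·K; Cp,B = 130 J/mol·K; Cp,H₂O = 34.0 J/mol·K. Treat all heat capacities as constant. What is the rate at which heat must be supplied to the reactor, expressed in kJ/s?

Q_in = 13.5 kJ/s

Extent of reaction ξ = 0.443 × 2380 = 1054.3 mol/h
Reaction term: ξ·ΔH°_rxn = 1054.3 × 46.2 = 48711 kJ/h
Q = ΔH = 48711 kJ/h = 13.531 kW
Heat supplied = 13.531 kJ/s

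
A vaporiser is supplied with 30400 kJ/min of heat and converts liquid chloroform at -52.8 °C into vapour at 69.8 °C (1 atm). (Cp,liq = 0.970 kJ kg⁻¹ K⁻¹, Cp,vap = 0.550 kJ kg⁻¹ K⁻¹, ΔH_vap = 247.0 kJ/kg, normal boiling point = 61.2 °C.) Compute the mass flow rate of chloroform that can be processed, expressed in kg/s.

ṁ = 1.40 kg/s

Δh = 0.970×(61.2−-52.8) + 247.0 + 0.550×(69.8−61.2) = 362.31 kJ/kg
Q = 30400 kJ/min = 506.67 kJ/s = 506.67 kJ/s
ṁ = Q/Δh = 506.67 / 362.31 = 1.3984 kg/s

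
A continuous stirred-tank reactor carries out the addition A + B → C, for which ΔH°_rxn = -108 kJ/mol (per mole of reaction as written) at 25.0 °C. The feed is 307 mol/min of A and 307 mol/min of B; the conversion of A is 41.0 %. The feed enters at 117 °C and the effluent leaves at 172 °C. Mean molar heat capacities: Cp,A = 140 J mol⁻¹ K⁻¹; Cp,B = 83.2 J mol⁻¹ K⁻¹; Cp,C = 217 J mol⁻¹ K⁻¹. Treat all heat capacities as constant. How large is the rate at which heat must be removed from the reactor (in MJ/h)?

Extent of reaction ξ = 0.410 × 307 = 125.87 mol/min
Reaction term: ξ·ΔH°_rxn = 125.87 × -108 = -13594 kJ/min
Sensible, feed 117→25 °C: -6304.1 kJ/min
Outlet flows (mol/min): A 181.13, B 181.13, C 125.87
Sensible, products 25→172 °C: 9958.1 kJ/min
Q = ΔH = -9939.9 kJ/min = -165.67 kW
Heat removed = 596.4 MJ/h

Q_out = 596 MJ/h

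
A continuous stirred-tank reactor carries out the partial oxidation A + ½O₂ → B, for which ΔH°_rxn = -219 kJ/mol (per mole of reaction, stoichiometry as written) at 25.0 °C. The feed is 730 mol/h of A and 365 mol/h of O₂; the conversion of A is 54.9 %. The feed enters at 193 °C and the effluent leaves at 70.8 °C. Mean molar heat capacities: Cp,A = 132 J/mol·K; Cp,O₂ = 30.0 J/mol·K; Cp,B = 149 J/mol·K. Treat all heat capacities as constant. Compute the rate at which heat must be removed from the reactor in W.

Q_out = 28000 W

Extent of reaction ξ = 0.549 × 730 = 400.77 mol/h
Reaction term: ξ·ΔH°_rxn = 400.77 × -219 = -87769 kJ/h
Sensible, feed 193→25 °C: -18028 kJ/h
Outlet flows (mol/h): A 329.23, O₂ 164.61, B 400.77
Sensible, products 25→70.8 °C: 4951.5 kJ/h
Q = ΔH = -100850 kJ/h = -28.013 kW
Heat removed = 28013 W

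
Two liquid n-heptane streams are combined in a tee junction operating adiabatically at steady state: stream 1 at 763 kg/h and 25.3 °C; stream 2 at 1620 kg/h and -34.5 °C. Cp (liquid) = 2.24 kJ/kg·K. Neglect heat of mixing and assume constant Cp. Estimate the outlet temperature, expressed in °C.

No heat crosses the boundary, so H_out = H_in.
T_out = Σ ṁᵢCp,ᵢTᵢ / Σ ṁᵢCp,ᵢ
      = -81953 / 5337.9 = -15.353 °C

T_out = -15.4 °C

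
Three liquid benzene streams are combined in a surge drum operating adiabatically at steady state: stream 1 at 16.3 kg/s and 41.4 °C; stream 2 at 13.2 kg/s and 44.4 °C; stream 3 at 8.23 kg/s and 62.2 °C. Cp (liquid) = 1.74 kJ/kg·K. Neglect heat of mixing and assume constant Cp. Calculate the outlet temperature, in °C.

Energy balance with Q = 0: Σ ṁᵢCp,ᵢ(T_out − Tᵢ) = 0
T_out = Σ ṁᵢCp,ᵢTᵢ / Σ ṁᵢCp,ᵢ
      = 3084.7 / 65.65 = 46.987 °C

T_out = 47.0 °C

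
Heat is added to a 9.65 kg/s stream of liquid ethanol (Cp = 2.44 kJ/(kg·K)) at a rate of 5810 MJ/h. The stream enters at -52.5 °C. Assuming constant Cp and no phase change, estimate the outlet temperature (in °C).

Q = 5810 MJ/h = 1613.9 kJ/s
ΔT = Q/(ṁ·Cp) = 1613.9/(9.65×2.44) = 68.542 K
T_out = -52.5 + 68.542 = 16.042 °C

T_out = 16.0 °C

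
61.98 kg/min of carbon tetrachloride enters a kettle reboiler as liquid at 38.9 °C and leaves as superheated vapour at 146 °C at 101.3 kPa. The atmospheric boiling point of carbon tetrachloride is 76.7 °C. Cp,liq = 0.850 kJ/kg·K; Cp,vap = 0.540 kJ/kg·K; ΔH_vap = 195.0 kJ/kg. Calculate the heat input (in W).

liquid 38.9→76.7 °C: 32.13 kJ/kg
vaporisation at 76.7 °C: 195 kJ/kg
vapour 76.7→146 °C: 37.422 kJ/kg
Δh = 32.13 + 195 + 37.422 = 264.55 kJ/kg
Q = ṁ·Δh = 61.98 kg/min × 264.55 kJ/kg = 16397 kJ/min
|Q| = 273.28 kW = 273280 W

Q = 273000 W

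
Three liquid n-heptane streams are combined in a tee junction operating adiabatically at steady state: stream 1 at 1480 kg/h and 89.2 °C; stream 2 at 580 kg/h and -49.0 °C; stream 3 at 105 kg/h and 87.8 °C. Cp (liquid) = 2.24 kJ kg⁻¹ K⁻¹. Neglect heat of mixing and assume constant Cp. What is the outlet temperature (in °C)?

Adiabatic, steady state ⇒ Σ ṁᵢCp,ᵢ(T_out − Tᵢ) = 0
T_out = Σ ṁᵢCp,ᵢTᵢ / Σ ṁᵢCp,ᵢ
      = 252710 / 4849.6 = 52.109 °C

T_out = 52.1 °C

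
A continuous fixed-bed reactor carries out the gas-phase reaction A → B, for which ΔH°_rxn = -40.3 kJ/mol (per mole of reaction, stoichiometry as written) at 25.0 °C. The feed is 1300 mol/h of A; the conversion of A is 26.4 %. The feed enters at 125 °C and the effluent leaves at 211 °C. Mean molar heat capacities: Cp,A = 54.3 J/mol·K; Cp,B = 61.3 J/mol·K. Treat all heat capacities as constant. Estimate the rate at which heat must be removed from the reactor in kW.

Q_out = 2.03 kW

Extent of reaction ξ = 0.264 × 1300 = 343.2 mol/h
Reaction term: ξ·ΔH°_rxn = 343.2 × -40.3 = -13831 kJ/h
Sensible, feed 125→25 °C: -7059 kJ/h
Outlet flows (mol/h): A 956.8, B 343.2
Sensible, products 25→211 °C: 13577 kJ/h
Q = ΔH = -7313.4 kJ/h = -2.0315 kW
Heat removed = 2.0315 kW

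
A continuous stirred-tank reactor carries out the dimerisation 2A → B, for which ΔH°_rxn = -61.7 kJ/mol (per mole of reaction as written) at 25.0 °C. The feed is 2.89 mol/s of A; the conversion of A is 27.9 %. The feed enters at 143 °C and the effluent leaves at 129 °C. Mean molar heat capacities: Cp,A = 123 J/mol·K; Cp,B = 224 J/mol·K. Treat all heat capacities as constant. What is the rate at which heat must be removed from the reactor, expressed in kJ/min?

Extent of reaction ξ = 0.279 × 2.89 / 2 = 0.40316 mol/s
Reaction term: ξ·ΔH°_rxn = 0.40316 × -61.7 = -24.875 kJ/s
Sensible, feed 143→25 °C: -41.945 kJ/s
Outlet flows (mol/s): A 2.0837, B 0.40316
Sensible, products 25→129 °C: 36.046 kJ/s
Q = ΔH = -30.774 kJ/s = -30.774 kW
Heat removed = 1846.4 kJ/min

Q_out = 1850 kJ/min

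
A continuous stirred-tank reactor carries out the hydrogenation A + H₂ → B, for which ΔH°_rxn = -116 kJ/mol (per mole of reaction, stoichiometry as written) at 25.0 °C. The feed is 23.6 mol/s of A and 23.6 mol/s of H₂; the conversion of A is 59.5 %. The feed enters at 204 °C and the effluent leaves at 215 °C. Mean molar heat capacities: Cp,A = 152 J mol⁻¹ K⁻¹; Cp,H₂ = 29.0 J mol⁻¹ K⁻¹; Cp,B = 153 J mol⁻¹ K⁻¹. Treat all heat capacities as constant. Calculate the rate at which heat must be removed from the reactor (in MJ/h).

Extent of reaction ξ = 0.595 × 23.6 = 14.042 mol/s
Reaction term: ξ·ΔH°_rxn = 14.042 × -116 = -1628.9 kJ/s
Sensible, feed 204→25 °C: -764.62 kJ/s
Outlet flows (mol/s): A 9.558, H₂ 9.558, B 14.042
Sensible, products 25→215 °C: 736.9 kJ/s
Q = ΔH = -1656.6 kJ/s = -1656.6 kW
Heat removed = 5963.7 MJ/h

Q_out = 5960 MJ/h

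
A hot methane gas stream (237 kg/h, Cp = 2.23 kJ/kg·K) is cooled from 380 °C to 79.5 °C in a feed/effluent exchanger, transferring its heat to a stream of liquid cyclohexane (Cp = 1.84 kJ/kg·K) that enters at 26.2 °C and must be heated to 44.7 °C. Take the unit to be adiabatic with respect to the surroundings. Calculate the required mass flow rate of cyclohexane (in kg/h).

Heat released by hot stream: Q = 237 × 2.23 × (380 − 79.5) = 158820 kJ/h
Energy balance on cold side (adiabatic exchanger): Q = ṁ_c·Cp_c·(T_c,out − T_c,in)
ṁ_c = 158820 / [1.84 × (44.7 − 26.2)] = 4665.6 kg/h

ṁ_c = 4670 kg/h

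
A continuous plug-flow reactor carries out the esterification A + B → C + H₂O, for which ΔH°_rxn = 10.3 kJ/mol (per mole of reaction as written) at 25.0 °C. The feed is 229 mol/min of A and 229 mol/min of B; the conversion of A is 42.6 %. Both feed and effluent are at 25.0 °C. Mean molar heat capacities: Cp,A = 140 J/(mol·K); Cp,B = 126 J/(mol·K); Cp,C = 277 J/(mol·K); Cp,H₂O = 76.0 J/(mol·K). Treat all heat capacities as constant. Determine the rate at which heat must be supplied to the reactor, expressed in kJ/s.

Extent of reaction ξ = 0.426 × 229 = 97.554 mol/min
Reaction term: ξ·ΔH°_rxn = 97.554 × 10.3 = 1004.8 kJ/min
Q = ΔH = 1004.8 kJ/min = 16.747 kW
Heat supplied = 16.747 kJ/s

Q_in = 16.7 kJ/s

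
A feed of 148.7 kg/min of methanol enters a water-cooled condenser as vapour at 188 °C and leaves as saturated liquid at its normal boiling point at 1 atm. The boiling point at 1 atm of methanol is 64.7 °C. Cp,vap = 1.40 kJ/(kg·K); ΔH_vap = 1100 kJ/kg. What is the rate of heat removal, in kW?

Q_c = 3150 kW

vapour 188→64.7 °C: -172.62 kJ/kg
condensation at 64.7 °C: -1100 kJ/kg
Δh = -172.62 + -1100 = -1272.6 kJ/kg
Q = ṁ·Δh = 148.7 kg/min × -1272.6 kJ/kg = -189240 kJ/min
|Q| = 3154 kW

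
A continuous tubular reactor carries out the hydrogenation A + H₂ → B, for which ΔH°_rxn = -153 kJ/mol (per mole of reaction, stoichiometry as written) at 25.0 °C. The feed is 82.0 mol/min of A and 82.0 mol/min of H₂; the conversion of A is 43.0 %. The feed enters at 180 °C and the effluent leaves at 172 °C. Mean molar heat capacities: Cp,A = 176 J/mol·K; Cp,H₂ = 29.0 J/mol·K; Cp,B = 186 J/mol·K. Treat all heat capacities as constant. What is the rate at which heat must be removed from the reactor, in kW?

Extent of reaction ξ = 0.430 × 82.0 = 35.26 mol/min
Reaction term: ξ·ΔH°_rxn = 35.26 × -153 = -5394.8 kJ/min
Sensible, feed 180→25 °C: -2605.6 kJ/min
Outlet flows (mol/min): A 46.74, H₂ 46.74, B 35.26
Sensible, products 25→172 °C: 2372.6 kJ/min
Q = ΔH = -5627.7 kJ/min = -93.796 kW
Heat removed = 93.796 kW

Q_out = 93.8 kW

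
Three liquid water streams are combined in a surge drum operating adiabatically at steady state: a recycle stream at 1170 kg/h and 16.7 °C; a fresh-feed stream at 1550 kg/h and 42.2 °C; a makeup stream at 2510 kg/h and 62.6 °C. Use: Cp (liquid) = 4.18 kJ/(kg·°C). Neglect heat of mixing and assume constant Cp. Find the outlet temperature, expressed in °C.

T_out = 46.3 °C

No heat crosses the boundary, so H_out = H_in.
Σ ṁᵢCp,ᵢTᵢ = 1170×4.18×16.7 + 1550×4.18×42.2 + 2510×4.18×62.6 = 1.0119e+06
Σ ṁᵢCp,ᵢ = 1170×4.18 + 1550×4.18 + 2510×4.18 = 21861
T_out = 1.0119e+06 / 21861 = 46.286 °C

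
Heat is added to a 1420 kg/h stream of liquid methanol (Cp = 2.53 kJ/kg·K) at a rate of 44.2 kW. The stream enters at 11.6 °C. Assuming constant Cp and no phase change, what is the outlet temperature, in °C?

T_out = 55.9 °C

Q = 44.2 kW = 159120 kJ/h
ΔT = Q/(ṁ·Cp) = 159120/(1420×2.53) = 44.291 K
T_out = 11.6 + 44.291 = 55.891 °C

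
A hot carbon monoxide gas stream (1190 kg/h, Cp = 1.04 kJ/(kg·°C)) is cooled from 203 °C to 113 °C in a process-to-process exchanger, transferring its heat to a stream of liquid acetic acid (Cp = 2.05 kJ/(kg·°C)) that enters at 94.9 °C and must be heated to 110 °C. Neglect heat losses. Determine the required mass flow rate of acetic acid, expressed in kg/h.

ṁ_c = 3600 kg/h

Heat released by hot stream: Q = 1190 × 1.04 × (203 − 113) = 111380 kJ/h
Energy balance on cold side (adiabatic exchanger): Q = ṁ_c·Cp_c·(T_c,out − T_c,in)
ṁ_c = 111380 / [2.05 × (110 − 94.9)] = 3598.3 kg/h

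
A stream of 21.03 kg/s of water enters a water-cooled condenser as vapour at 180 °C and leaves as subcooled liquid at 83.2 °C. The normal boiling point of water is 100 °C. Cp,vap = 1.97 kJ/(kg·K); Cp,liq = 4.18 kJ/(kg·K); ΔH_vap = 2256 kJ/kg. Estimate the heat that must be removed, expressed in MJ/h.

Q_c = 188000 MJ/h

vapour 180→100 °C: -157.6 kJ/kg
condensation at 100 °C: -2256 kJ/kg
liquid 100→83.2 °C: -70.224 kJ/kg
Δh = -157.6 + -2256 + -70.224 = -2483.8 kJ/kg
Q = ṁ·Δh = 21.03 kg/s × -2483.8 kJ/kg = -52235 kJ/s
|Q| = 52235 kW = 188050 MJ/h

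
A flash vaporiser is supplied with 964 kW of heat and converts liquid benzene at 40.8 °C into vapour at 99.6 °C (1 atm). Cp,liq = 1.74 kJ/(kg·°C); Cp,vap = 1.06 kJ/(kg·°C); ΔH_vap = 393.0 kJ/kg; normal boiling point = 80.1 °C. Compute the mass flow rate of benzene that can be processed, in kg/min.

ṁ = 120 kg/min

Δh = 1.74×(80.1−40.8) + 393.0 + 1.06×(99.6−80.1) = 482.05 kJ/kg
Q = 964 kW = 964 kJ/s = 57840 kJ/min
ṁ = Q/Δh = 57840 / 482.05 = 119.99 kg/min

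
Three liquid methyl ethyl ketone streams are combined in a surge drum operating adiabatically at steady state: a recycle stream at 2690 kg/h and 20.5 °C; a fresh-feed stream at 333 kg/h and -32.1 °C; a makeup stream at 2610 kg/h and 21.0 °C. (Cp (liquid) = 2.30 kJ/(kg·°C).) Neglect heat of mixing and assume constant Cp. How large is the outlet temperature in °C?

T_out = 17.6 °C

Adiabatic, steady state ⇒ Σ ṁᵢCp,ᵢ(T_out − Tᵢ) = 0
T_out = Σ ṁᵢCp,ᵢTᵢ / Σ ṁᵢCp,ᵢ
      = 228310 / 12956 = 17.622 °C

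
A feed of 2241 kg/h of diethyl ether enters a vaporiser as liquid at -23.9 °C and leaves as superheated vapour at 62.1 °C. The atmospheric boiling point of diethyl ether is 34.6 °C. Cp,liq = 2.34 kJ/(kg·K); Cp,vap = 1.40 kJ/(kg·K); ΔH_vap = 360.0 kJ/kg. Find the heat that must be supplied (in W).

liquid -23.9→34.6 °C: 136.89 kJ/kg
vaporisation at 34.6 °C: 360 kJ/kg
vapour 34.6→62.1 °C: 38.5 kJ/kg
Δh = 136.89 + 360 + 38.5 = 535.39 kJ/kg
Q = ṁ·Δh = 2241 kg/h × 535.39 kJ/kg = 1.1998e+06 kJ/h
|Q| = 333.28 kW = 333280 W

Q = 333000 W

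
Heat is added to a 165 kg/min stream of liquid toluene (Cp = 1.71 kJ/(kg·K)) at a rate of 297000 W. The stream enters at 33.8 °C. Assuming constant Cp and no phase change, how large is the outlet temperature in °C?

Q = 297000 W = 17820 kJ/min
ΔT = Q/(ṁ·Cp) = 17820/(165×1.71) = 63.158 K
T_out = 33.8 + 63.158 = 96.958 °C

T_out = 97.0 °C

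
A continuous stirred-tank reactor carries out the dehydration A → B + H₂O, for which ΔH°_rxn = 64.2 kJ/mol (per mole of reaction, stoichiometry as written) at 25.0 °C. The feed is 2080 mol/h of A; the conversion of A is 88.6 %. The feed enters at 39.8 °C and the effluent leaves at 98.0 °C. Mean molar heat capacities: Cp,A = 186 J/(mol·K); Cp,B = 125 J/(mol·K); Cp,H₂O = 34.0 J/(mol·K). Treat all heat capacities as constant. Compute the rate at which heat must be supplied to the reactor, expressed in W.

Q_in = 38100 W

Extent of reaction ξ = 0.886 × 2080 = 1842.9 mol/h
Reaction term: ξ·ΔH°_rxn = 1842.9 × 64.2 = 118310 kJ/h
Sensible, feed 39.8→25 °C: -5725.8 kJ/h
Outlet flows (mol/h): A 237.12, B 1842.9, H₂O 1842.9
Sensible, products 25→98.0 °C: 24610 kJ/h
Q = ΔH = 137200 kJ/h = 38.11 kW
Heat supplied = 38110 W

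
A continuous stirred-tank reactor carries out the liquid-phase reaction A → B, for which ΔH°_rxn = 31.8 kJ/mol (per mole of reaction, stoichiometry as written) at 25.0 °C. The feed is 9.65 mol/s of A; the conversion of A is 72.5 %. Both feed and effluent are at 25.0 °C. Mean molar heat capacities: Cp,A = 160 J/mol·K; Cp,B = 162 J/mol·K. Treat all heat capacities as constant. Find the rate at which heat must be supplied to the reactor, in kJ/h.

Extent of reaction ξ = 0.725 × 9.65 = 6.9962 mol/s
Reaction term: ξ·ΔH°_rxn = 6.9962 × 31.8 = 222.48 kJ/s
Q = ΔH = 222.48 kJ/s = 222.48 kW
Heat supplied = 800930 kJ/h

Q_in = 801000 kJ/h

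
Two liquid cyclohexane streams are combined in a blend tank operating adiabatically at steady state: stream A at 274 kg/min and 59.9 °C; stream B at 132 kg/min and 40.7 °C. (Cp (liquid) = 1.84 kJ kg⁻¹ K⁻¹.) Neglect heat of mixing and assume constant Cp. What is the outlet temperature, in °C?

Energy balance with Q = 0: Σ ṁᵢCp,ᵢ(T_out − Tᵢ) = 0
Σ ṁᵢCp,ᵢTᵢ = 274×1.84×59.9 + 132×1.84×40.7 = 40084
Σ ṁᵢCp,ᵢ = 274×1.84 + 132×1.84 = 747.04
T_out = 40084 / 747.04 = 53.658 °C

T_out = 53.7 °C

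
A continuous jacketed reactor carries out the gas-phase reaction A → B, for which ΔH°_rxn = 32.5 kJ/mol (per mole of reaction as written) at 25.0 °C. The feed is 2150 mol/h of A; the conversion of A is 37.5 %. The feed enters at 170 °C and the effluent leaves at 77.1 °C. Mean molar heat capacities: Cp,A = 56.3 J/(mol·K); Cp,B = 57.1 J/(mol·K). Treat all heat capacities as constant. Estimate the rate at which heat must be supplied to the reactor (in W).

Q_in = 4160 W

Extent of reaction ξ = 0.375 × 2150 = 806.25 mol/h
Reaction term: ξ·ΔH°_rxn = 806.25 × 32.5 = 26203 kJ/h
Sensible, feed 170→25 °C: -17552 kJ/h
Outlet flows (mol/h): A 1343.8, B 806.25
Sensible, products 25→77.1 °C: 6340 kJ/h
Q = ΔH = 14992 kJ/h = 4.1643 kW
Heat supplied = 4164.3 W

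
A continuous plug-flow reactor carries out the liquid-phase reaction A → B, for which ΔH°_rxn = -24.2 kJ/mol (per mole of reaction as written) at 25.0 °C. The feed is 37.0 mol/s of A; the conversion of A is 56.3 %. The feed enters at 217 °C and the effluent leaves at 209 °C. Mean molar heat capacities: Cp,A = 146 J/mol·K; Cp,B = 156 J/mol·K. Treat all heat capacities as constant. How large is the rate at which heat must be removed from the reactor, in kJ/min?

Q_out = 30500 kJ/min

Extent of reaction ξ = 0.563 × 37.0 = 20.831 mol/s
Reaction term: ξ·ΔH°_rxn = 20.831 × -24.2 = -504.11 kJ/s
Sensible, feed 217→25 °C: -1037.2 kJ/s
Outlet flows (mol/s): A 16.169, B 20.831
Sensible, products 25→209 °C: 1032.3 kJ/s
Q = ΔH = -509 kJ/s = -509 kW
Heat removed = 30540 kJ/min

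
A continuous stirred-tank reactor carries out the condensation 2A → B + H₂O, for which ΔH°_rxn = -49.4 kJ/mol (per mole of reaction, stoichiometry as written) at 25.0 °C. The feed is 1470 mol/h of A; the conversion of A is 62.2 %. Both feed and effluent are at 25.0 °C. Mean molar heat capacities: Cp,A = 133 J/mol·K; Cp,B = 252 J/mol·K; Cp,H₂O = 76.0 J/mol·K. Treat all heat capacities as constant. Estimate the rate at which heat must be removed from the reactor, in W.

Extent of reaction ξ = 0.622 × 1470 / 2 = 457.17 mol/h
Reaction term: ξ·ΔH°_rxn = 457.17 × -49.4 = -22584 kJ/h
Q = ΔH = -22584 kJ/h = -6.2734 kW
Heat removed = 6273.4 W

Q_out = 6270 W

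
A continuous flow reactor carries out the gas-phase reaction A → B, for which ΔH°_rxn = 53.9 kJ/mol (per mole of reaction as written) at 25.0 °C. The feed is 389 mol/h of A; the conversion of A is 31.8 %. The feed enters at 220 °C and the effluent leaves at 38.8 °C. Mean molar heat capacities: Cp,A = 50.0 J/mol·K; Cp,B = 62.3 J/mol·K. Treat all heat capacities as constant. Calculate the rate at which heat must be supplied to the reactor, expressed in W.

Extent of reaction ξ = 0.318 × 389 = 123.7 mol/h
Reaction term: ξ·ΔH°_rxn = 123.7 × 53.9 = 6667.5 kJ/h
Sensible, feed 220→25 °C: -3792.8 kJ/h
Outlet flows (mol/h): A 265.3, B 123.7
Sensible, products 25→38.8 °C: 289.41 kJ/h
Q = ΔH = 3164.2 kJ/h = 0.87894 kW
Heat supplied = 878.94 W

Q_in = 879 W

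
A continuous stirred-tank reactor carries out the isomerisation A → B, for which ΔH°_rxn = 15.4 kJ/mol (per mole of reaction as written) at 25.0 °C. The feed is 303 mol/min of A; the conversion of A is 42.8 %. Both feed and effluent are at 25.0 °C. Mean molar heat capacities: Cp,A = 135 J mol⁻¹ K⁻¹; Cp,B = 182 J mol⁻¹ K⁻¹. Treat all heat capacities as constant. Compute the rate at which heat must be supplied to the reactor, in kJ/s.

Extent of reaction ξ = 0.428 × 303 = 129.68 mol/min
Reaction term: ξ·ΔH°_rxn = 129.68 × 15.4 = 1997.1 kJ/min
Q = ΔH = 1997.1 kJ/min = 33.286 kW
Heat supplied = 33.286 kJ/s

Q_in = 33.3 kJ/s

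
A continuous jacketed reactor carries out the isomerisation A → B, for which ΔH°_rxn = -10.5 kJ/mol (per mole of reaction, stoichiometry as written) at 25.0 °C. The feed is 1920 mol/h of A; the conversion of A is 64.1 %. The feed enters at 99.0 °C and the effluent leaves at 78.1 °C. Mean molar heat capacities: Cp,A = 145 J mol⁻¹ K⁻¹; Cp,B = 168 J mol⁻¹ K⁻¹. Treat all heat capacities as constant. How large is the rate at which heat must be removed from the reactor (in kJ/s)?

Extent of reaction ξ = 0.641 × 1920 = 1230.7 mol/h
Reaction term: ξ·ΔH°_rxn = 1230.7 × -10.5 = -12923 kJ/h
Sensible, feed 99.0→25 °C: -20602 kJ/h
Outlet flows (mol/h): A 689.28, B 1230.7
Sensible, products 25→78.1 °C: 16286 kJ/h
Q = ΔH = -17238 kJ/h = -4.7883 kW
Heat removed = 4.7883 kJ/s

Q_out = 4.79 kJ/s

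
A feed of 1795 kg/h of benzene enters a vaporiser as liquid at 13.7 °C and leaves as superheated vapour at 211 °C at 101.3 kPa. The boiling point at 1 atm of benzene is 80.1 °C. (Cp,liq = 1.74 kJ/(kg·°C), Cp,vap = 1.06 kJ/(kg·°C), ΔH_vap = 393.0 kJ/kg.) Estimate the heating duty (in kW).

Q = 323 kW

liquid 13.7→80.1 °C: 115.54 kJ/kg
vaporisation at 80.1 °C: 393 kJ/kg
vapour 80.1→211 °C: 138.75 kJ/kg
Δh = 115.54 + 393 + 138.75 = 647.29 kJ/kg
Q = ṁ·Δh = 1795 kg/h × 647.29 kJ/kg = 1.1619e+06 kJ/h
|Q| = 322.75 kW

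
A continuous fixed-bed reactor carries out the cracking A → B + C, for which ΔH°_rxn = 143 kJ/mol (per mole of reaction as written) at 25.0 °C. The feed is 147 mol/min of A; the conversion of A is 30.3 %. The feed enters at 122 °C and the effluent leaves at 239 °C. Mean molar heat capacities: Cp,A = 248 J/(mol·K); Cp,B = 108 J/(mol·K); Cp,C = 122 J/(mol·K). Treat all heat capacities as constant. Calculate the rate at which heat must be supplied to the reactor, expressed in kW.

Extent of reaction ξ = 0.303 × 147 = 44.541 mol/min
Reaction term: ξ·ΔH°_rxn = 44.541 × 143 = 6369.4 kJ/min
Sensible, feed 122→25 °C: -3536.2 kJ/min
Outlet flows (mol/min): A 102.46, B 44.541, C 44.541
Sensible, products 25→239 °C: 7630 kJ/min
Q = ΔH = 10463 kJ/min = 174.39 kW
Heat supplied = 174.39 kW

Q_in = 174 kW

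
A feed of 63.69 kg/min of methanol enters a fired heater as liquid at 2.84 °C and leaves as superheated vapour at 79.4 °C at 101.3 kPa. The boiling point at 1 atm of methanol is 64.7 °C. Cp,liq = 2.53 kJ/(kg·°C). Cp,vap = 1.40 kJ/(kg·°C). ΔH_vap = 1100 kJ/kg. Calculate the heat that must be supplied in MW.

Q = 1.36 MW

liquid 2.84→64.7 °C: 156.51 kJ/kg
vaporisation at 64.7 °C: 1100 kJ/kg
vapour 64.7→79.4 °C: 20.58 kJ/kg
Δh = 156.51 + 1100 + 20.58 = 1277.1 kJ/kg
Q = ṁ·Δh = 63.69 kg/min × 1277.1 kJ/kg = 81338 kJ/min
|Q| = 1355.6 kW = 1.3556 MW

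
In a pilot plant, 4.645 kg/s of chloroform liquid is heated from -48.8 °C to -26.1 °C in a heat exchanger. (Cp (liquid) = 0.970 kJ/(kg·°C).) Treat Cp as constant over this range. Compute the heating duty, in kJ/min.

Q = ṁ·Cp·ΔT = 4.645 × 0.970 × (-26.1 − -48.8) = 102.28 kJ/s
Heating duty = 6136.7 kJ/min

Q = 6140 kJ/min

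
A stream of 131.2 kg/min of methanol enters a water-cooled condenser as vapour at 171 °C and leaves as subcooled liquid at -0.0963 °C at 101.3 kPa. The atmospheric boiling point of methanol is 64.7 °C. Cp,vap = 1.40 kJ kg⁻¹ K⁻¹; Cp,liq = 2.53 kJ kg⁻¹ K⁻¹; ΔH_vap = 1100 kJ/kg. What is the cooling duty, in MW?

Q_c = 3.09 MW

vapour 171→64.7 °C: -148.82 kJ/kg
condensation at 64.7 °C: -1100 kJ/kg
liquid 64.7→-0.0963 °C: -163.93 kJ/kg
Δh = -148.82 + -1100 + -163.93 = -1412.8 kJ/kg
Q = ṁ·Δh = 131.2 kg/min × -1412.8 kJ/kg = -185350 kJ/min
|Q| = 3089.2 kW = 3.0892 MW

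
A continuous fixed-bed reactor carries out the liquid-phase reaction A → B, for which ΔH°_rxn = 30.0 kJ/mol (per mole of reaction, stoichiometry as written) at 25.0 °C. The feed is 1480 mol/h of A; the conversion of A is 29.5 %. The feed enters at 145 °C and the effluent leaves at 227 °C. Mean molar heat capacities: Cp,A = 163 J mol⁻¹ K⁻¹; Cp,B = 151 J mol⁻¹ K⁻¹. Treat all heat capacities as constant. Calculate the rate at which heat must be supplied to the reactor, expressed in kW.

Q_in = 8.84 kW

Extent of reaction ξ = 0.295 × 1480 = 436.6 mol/h
Reaction term: ξ·ΔH°_rxn = 436.6 × 30.0 = 13098 kJ/h
Sensible, feed 145→25 °C: -28949 kJ/h
Outlet flows (mol/h): A 1043.4, B 436.6
Sensible, products 25→227 °C: 47672 kJ/h
Q = ΔH = 31821 kJ/h = 8.8393 kW
Heat supplied = 8.8393 kW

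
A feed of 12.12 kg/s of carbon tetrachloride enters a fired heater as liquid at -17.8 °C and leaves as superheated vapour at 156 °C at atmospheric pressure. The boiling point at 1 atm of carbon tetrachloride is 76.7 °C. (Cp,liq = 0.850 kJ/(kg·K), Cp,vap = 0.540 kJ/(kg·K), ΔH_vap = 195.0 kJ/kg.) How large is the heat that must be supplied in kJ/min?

liquid -17.8→76.7 °C: 80.325 kJ/kg
vaporisation at 76.7 °C: 195 kJ/kg
vapour 76.7→156 °C: 42.822 kJ/kg
Δh = 80.325 + 195 + 42.822 = 318.15 kJ/kg
Q = ṁ·Δh = 12.12 kg/s × 318.15 kJ/kg = 3855.9 kJ/s
|Q| = 3855.9 kW = 231360 kJ/min

Q = 231000 kJ/min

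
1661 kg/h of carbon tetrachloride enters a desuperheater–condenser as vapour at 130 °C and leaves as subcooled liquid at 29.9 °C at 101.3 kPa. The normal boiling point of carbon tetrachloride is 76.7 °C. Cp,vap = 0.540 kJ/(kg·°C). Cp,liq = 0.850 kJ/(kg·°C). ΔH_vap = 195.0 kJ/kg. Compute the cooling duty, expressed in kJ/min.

Q_c = 7300 kJ/min

vapour 130→76.7 °C: -28.782 kJ/kg
condensation at 76.7 °C: -195 kJ/kg
liquid 76.7→29.9 °C: -39.78 kJ/kg
Δh = -28.782 + -195 + -39.78 = -263.56 kJ/kg
Q = ṁ·Δh = 1661 kg/h × -263.56 kJ/kg = -437780 kJ/h
|Q| = 121.6 kW = 7296.3 kJ/min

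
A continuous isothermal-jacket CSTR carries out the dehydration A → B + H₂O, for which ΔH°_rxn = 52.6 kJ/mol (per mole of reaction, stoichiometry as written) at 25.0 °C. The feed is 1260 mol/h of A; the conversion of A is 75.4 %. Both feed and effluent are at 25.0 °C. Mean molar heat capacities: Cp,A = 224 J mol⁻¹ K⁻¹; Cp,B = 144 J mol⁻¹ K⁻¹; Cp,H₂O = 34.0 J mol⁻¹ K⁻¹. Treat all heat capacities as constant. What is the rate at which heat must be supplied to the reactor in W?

Q_in = 13900 W

Extent of reaction ξ = 0.754 × 1260 = 950.04 mol/h
Reaction term: ξ·ΔH°_rxn = 950.04 × 52.6 = 49972 kJ/h
Q = ΔH = 49972 kJ/h = 13.881 kW
Heat supplied = 13881 W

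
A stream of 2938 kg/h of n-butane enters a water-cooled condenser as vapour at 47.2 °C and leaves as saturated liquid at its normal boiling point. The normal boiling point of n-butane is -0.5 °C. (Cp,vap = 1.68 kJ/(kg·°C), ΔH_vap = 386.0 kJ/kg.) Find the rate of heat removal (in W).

vapour 47.2→-0.5 °C: -80.136 kJ/kg
condensation at -0.5 °C: -386 kJ/kg
Δh = -80.136 + -386 = -466.14 kJ/kg
Q = ṁ·Δh = 2938 kg/h × -466.14 kJ/kg = -1.3695e+06 kJ/h
|Q| = 380.42 kW = 380420 W

Q_c = 380000 W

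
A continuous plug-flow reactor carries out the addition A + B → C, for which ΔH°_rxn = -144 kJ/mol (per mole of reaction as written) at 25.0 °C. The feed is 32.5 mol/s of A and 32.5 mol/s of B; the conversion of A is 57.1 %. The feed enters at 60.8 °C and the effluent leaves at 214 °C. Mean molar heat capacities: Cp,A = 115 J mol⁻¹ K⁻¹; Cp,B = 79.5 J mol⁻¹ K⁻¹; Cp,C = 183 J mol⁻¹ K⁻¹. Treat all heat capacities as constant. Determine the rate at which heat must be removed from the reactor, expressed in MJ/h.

Extent of reaction ξ = 0.571 × 32.5 = 18.557 mol/s
Reaction term: ξ·ΔH°_rxn = 18.557 × -144 = -2672.3 kJ/s
Sensible, feed 60.8→25 °C: -226.3 kJ/s
Outlet flows (mol/s): A 13.943, B 13.943, C 18.557
Sensible, products 25→214 °C: 1154.4 kJ/s
Q = ΔH = -1744.2 kJ/s = -1744.2 kW
Heat removed = 6279.1 MJ/h

Q_out = 6280 MJ/h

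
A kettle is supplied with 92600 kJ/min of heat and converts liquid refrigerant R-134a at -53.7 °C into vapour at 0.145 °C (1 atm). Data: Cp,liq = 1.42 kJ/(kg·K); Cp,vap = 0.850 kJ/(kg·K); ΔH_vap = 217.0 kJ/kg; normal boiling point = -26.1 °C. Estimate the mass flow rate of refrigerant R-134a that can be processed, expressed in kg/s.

ṁ = 5.54 kg/s

Δh = 1.42×(-26.1−-53.7) + 217.0 + 0.850×(0.145−-26.1) = 278.5 kJ/kg
Q = 92600 kJ/min = 1543.3 kJ/s = 1543.3 kJ/s
ṁ = Q/Δh = 1543.3 / 278.5 = 5.5416 kg/s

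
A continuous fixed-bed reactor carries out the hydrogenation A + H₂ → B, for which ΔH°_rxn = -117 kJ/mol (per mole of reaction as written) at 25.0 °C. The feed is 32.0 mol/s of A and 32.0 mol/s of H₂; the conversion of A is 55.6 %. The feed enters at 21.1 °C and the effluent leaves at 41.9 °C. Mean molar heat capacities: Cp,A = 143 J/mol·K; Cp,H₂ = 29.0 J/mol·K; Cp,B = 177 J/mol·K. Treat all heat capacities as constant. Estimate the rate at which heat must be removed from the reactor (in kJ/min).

Extent of reaction ξ = 0.556 × 32.0 = 17.792 mol/s
Reaction term: ξ·ΔH°_rxn = 17.792 × -117 = -2081.7 kJ/s
Sensible, feed 21.1→25 °C: 21.466 kJ/s
Outlet flows (mol/s): A 14.208, H₂ 14.208, B 17.792
Sensible, products 25→41.9 °C: 94.521 kJ/s
Q = ΔH = -1965.7 kJ/s = -1965.7 kW
Heat removed = 117940 kJ/min

Q_out = 118000 kJ/min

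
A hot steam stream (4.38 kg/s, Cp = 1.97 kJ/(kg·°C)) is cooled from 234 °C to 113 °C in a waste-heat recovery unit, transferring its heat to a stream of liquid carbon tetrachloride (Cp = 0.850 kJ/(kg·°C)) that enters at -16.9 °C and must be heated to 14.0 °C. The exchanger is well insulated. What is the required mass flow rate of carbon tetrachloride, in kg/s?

ṁ_c = 39.8 kg/s

Heat released by hot stream: Q = 4.38 × 1.97 × (234 − 113) = 1044.1 kJ/s
Energy balance on cold side (adiabatic exchanger): Q = ṁ_c·Cp_c·(T_c,out − T_c,in)
ṁ_c = 1044.1 / [0.850 × (14.0 − -16.9)] = 39.751 kg/s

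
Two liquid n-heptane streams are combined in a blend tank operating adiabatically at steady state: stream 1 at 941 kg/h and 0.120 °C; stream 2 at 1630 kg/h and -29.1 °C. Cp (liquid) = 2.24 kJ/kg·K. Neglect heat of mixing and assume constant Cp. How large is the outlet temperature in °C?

Energy balance with Q = 0: Σ ṁᵢCp,ᵢ(T_out − Tᵢ) = 0
T_out = Σ ṁᵢCp,ᵢTᵢ / Σ ṁᵢCp,ᵢ
      = -106000 / 5759 = -18.405 °C

T_out = -18.4 °C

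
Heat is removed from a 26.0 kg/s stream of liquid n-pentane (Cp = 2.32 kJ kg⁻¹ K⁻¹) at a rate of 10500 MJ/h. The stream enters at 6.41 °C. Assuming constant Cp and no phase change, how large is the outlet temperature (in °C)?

T_out = -41.9 °C

Q = 10500 MJ/h = 2916.7 kJ/s
ΔT = Q/(ṁ·Cp) = 2916.7/(26.0×2.32) = 48.353 K
T_out = 6.41 − 48.353 = -41.943 °C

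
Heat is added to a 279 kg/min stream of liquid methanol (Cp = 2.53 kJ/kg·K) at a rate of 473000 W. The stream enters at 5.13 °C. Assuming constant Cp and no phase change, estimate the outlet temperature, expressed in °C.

T_out = 45.3 °C

Q = 473000 W = 28380 kJ/min
ΔT = Q/(ṁ·Cp) = 28380/(279×2.53) = 40.206 K
T_out = 5.13 + 40.206 = 45.336 °C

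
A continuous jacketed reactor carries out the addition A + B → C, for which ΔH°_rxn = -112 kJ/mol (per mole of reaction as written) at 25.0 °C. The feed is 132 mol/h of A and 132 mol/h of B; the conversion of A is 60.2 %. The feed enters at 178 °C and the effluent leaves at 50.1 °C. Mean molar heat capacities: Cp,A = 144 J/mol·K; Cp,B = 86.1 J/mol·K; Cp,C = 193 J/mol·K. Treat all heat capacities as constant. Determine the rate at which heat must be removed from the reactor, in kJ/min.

Q_out = 214 kJ/min

Extent of reaction ξ = 0.602 × 132 = 79.464 mol/h
Reaction term: ξ·ΔH°_rxn = 79.464 × -112 = -8900 kJ/h
Sensible, feed 178→25 °C: -4647.1 kJ/h
Outlet flows (mol/h): A 52.536, B 52.536, C 79.464
Sensible, products 25→50.1 °C: 688.37 kJ/h
Q = ΔH = -12859 kJ/h = -3.5719 kW
Heat removed = 214.31 kJ/min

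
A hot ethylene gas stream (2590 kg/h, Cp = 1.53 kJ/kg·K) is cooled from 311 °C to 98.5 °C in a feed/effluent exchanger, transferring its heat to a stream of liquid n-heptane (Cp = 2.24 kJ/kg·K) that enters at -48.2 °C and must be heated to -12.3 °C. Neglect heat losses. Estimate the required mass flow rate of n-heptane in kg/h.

Heat released by hot stream: Q = 2590 × 1.53 × (311 − 98.5) = 842070 kJ/h
Energy balance on cold side (adiabatic exchanger): Q = ṁ_c·Cp_c·(T_c,out − T_c,in)
ṁ_c = 842070 / [2.24 × (-12.3 − -48.2)] = 10471 kg/h

ṁ_c = 10500 kg/h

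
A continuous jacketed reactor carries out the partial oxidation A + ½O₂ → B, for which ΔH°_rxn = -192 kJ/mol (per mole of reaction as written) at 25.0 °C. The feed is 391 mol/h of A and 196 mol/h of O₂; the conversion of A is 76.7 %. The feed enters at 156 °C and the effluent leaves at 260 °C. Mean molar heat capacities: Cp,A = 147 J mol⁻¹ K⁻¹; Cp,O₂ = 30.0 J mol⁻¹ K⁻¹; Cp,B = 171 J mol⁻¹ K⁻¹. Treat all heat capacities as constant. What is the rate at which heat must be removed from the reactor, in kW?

Extent of reaction ξ = 0.767 × 391 = 299.9 mol/h
Reaction term: ξ·ΔH°_rxn = 299.9 × -192 = -57580 kJ/h
Sensible, feed 156→25 °C: -8299.8 kJ/h
Outlet flows (mol/h): A 91.103, O₂ 46.052, B 299.9
Sensible, products 25→260 °C: 15523 kJ/h
Q = ΔH = -50357 kJ/h = -13.988 kW
Heat removed = 13.988 kW

Q_out = 14.0 kW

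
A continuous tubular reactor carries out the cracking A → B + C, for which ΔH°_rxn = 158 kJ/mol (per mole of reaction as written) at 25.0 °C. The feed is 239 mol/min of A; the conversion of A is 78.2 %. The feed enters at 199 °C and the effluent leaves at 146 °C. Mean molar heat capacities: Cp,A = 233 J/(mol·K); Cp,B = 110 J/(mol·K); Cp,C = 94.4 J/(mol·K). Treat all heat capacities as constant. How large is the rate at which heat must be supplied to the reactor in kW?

Q_in = 432 kW

Extent of reaction ξ = 0.782 × 239 = 186.9 mol/min
Reaction term: ξ·ΔH°_rxn = 186.9 × 158 = 29530 kJ/min
Sensible, feed 199→25 °C: -9689.5 kJ/min
Outlet flows (mol/min): A 52.102, B 186.9, C 186.9
Sensible, products 25→146 °C: 6091.3 kJ/min
Q = ΔH = 25932 kJ/min = 432.19 kW
Heat supplied = 432.19 kW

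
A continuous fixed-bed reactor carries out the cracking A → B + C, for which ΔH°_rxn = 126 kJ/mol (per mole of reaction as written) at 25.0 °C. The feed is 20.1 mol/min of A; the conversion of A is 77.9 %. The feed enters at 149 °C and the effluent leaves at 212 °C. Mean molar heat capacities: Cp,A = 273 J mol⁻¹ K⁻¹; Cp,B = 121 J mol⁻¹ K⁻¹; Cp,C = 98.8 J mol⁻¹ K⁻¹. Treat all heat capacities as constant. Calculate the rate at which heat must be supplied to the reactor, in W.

Q_in = 36000 W

Extent of reaction ξ = 0.779 × 20.1 = 15.658 mol/min
Reaction term: ξ·ΔH°_rxn = 15.658 × 126 = 1972.9 kJ/min
Sensible, feed 149→25 °C: -680.43 kJ/min
Outlet flows (mol/min): A 4.4421, B 15.658, C 15.658
Sensible, products 25→212 °C: 870.35 kJ/min
Q = ΔH = 2162.8 kJ/min = 36.047 kW
Heat supplied = 36047 W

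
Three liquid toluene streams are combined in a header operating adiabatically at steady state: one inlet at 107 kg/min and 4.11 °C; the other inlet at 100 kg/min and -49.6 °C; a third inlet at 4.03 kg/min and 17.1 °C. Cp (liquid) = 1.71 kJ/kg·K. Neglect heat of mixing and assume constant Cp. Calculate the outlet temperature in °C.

Energy balance with Q = 0: Σ ṁᵢCp,ᵢ(T_out − Tᵢ) = 0
T_out = Σ ṁᵢCp,ᵢTᵢ / Σ ṁᵢCp,ᵢ
      = -7611.8 / 360.86 = -21.093 °C

T_out = -21.1 °C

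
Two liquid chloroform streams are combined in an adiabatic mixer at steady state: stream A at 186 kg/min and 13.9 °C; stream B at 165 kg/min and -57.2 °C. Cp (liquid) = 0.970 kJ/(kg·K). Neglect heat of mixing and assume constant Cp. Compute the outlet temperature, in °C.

T_out = -19.5 °C

Energy balance with Q = 0: Σ ṁᵢCp,ᵢ(T_out − Tᵢ) = 0
Σ ṁᵢCp,ᵢTᵢ = 186×0.970×13.9 + 165×0.970×-57.2 = -6647
Σ ṁᵢCp,ᵢ = 186×0.970 + 165×0.970 = 340.47
T_out = -6647 / 340.47 = -19.523 °C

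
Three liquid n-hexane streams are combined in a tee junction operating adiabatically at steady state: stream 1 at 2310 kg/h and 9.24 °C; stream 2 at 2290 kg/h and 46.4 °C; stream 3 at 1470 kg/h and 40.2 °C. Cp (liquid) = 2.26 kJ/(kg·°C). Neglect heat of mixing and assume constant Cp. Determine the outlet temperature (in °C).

Energy balance with Q = 0: Σ ṁᵢCp,ᵢ(T_out − Tᵢ) = 0
T_out = Σ ṁᵢCp,ᵢTᵢ / Σ ṁᵢCp,ᵢ
      = 421930 / 13718 = 30.757 °C

T_out = 30.8 °C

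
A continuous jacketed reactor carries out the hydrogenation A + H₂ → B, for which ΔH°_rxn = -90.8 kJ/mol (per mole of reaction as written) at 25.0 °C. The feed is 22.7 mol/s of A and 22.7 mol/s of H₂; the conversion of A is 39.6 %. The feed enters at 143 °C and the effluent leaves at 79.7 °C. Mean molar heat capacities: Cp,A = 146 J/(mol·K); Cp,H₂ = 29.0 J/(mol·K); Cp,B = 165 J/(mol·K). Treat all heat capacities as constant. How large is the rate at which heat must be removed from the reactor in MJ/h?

Q_out = 3860 MJ/h

Extent of reaction ξ = 0.396 × 22.7 = 8.9892 mol/s
Reaction term: ξ·ΔH°_rxn = 8.9892 × -90.8 = -816.22 kJ/s
Sensible, feed 143→25 °C: -468.75 kJ/s
Outlet flows (mol/s): A 13.711, H₂ 13.711, B 8.9892
Sensible, products 25→79.7 °C: 212.38 kJ/s
Q = ΔH = -1072.6 kJ/s = -1072.6 kW
Heat removed = 3861.3 MJ/h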